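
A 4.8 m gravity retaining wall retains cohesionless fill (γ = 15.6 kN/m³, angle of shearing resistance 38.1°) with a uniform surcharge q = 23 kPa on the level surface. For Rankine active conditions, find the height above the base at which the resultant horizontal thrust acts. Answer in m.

1.90 m

K_a = 0.2368.
Triangular part P₁ = ½K_aγH² = 42.56 at H/3 = 1.600 m; rectangular part P₂ = K_a q H = 26.15 at H/2 = 2.400 m.
ȳ = (P₁·1.600 + P₂·2.400)/(P₁+P₂) = 1.904 m.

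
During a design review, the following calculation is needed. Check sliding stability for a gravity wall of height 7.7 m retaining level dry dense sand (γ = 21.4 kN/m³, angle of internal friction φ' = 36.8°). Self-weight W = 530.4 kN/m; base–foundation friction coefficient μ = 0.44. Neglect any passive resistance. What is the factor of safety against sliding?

1.47

K_a = tan²(45° − 36.8°/2) = 0.2508.
P_a = ½K_aγH² = 0.5×0.2508×21.4×7.7² = 159.1 kN/m, acting at H/3 = 2.567 m above the base.
FS_sliding = μW / P_a = 0.44×530.4 / 159.1 = 1.467.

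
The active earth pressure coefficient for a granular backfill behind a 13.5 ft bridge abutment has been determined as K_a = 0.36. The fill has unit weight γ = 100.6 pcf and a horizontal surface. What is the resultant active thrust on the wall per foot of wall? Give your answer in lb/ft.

P = ½ K_a γ H² = 0.5 × 0.36 × 100.6 × 13.5² = 3300 lb/ft.

3300 lb/ft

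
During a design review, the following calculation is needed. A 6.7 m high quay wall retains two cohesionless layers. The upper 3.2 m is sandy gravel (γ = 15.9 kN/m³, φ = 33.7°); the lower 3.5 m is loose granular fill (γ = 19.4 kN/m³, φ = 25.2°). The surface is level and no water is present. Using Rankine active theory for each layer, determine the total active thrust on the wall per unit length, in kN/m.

143 kN/m

K_a1 = tan²(45°−33.7°/2) = 0.2863; K_a2 = tan²(45°−25.2°/2) = 0.4027.
Layer 1: σ at base = K_a1 γ₁ h₁ = 14.57 kPa; P₁ = ½×14.57×3.2 = 23.31.
Layer 2: σ_v at top = γ₁h₁ = 50.88; σ_h top = K_a2×50.88 = 20.49; σ_h base = K_a2×(50.88+19.4×3.5) = 47.84.
P₂ = ½(20.49+47.84)×3.5 = 119.6. Total P_a = 23.31+119.6 = 142.9 kN/m.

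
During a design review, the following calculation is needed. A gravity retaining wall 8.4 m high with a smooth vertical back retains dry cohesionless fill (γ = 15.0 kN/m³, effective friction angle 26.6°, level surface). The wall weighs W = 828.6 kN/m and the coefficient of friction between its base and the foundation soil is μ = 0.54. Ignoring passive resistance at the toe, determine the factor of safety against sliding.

2.22

K_a = tan²(45° − 26.6°/2) = 0.3814.
P_a = ½K_aγH² = 0.5×0.3814×15.0×8.4² = 201.9 kN/m, acting at H/3 = 2.800 m above the base.
FS_sliding = μW / P_a = 0.54×828.6 / 201.9 = 2.217.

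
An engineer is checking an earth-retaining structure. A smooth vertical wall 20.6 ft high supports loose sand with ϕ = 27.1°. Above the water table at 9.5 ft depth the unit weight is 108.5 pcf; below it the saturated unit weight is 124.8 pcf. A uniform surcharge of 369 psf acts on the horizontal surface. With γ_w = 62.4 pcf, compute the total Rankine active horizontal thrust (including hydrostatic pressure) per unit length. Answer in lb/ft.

14200 lb/ft

K_a = tan²(45° − φ/2) = 0.3741.
γ' = 124.8 − 62.4 = 62.40 pcf. h₂ = H − d_w = 11.1 ft.
σ'_h: at surface K_a·q = 138.0; at WT K_a(q+γd_w) = 523.6; at base K_a(q+γd_w+γ'h₂) = 782.7 psf.
P₁ = ½(138.0+523.6)×9.5 = 3143; P₂ = ½(523.6+782.7)×11.1 = 7250; P_w = ½γ_w h₂² = 3844.
Total = 3143+7250+3844 = 14240 lb/ft.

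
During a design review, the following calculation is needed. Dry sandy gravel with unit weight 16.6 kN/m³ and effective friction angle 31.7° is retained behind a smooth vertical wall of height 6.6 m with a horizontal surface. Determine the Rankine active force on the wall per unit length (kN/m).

112 kN/m

K_a = tan²(45° − φ/2) = 0.3111.
P_a = ½ K_a γ H² = 0.5 × 0.3111 × 16.6 × 6.6² = 112.5 kN/m.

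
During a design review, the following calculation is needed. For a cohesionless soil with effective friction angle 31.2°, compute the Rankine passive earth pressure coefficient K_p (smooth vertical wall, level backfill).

K_p = (1 + sin φ)/(1 − sin φ) = tan²(45° + 31.2°/2) = 3.150.

3.15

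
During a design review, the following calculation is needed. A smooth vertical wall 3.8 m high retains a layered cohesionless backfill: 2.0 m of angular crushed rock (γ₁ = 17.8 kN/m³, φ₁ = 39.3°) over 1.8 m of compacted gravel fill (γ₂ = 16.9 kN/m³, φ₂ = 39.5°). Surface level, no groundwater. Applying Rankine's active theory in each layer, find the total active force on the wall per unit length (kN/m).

28.3 kN/m

K_a1 = tan²(45°−39.3°/2) = 0.2245; K_a2 = tan²(45°−39.5°/2) = 0.2224.
Layer 1: σ at base = K_a1 γ₁ h₁ = 7.991 kPa; P₁ = ½×7.991×2.0 = 7.991.
Layer 2: σ_v at top = γ₁h₁ = 35.60; σ_h top = K_a2×35.60 = 7.919; σ_h base = K_a2×(35.60+16.9×1.8) = 14.69.
P₂ = ½(7.919+14.69)×1.8 = 20.34. Total P_a = 7.991+20.34 = 28.33 kN/m.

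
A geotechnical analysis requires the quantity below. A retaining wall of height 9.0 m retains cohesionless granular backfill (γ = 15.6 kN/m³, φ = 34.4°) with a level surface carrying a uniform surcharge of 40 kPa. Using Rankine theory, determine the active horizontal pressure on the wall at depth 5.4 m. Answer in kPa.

34.5 kPa

K_a = (1 − sin φ)/(1 + sin φ) = 0.2780.
σ_v = γz + q = 15.6 × 5.4 + 40 = 124.2 kPa.
σ_h = K_a σ_v = 0.2780 × 124.2 = 34.54 kPa.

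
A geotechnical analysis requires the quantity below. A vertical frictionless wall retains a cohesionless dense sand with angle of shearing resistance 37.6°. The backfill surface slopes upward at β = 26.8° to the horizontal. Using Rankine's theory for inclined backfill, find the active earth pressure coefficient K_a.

0.330

K_a = cos β · (cos β − √(cos²β − cos²φ)) / (cos β + √(cos²β − cos²φ)).
cos β = 0.8926, cos φ = 0.7923, √(cos²β − cos²φ) = 0.4111.
K_a = 0.8926 × (0.8926 − 0.4111)/(0.8926 + 0.4111) = 0.3297.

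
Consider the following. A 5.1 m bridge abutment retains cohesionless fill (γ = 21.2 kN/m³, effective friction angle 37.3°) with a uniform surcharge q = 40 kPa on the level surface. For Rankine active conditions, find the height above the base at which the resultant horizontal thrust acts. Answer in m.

K_a = 0.2453.
Triangular part P₁ = ½K_aγH² = 67.64 at H/3 = 1.700 m; rectangular part P₂ = K_a q H = 50.05 at H/2 = 2.550 m.
ȳ = (P₁·1.700 + P₂·2.550)/(P₁+P₂) = 2.061 m.

2.06 m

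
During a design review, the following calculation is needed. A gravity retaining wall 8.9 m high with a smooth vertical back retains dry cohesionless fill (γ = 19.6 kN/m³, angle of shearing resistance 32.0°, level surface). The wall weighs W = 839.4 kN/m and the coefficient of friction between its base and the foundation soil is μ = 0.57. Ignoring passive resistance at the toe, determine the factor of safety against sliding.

K_a = tan²(45° − 32.0°/2) = 0.3073.
P_a = ½K_aγH² = 0.5×0.3073×19.6×8.9² = 238.5 kN/m, acting at H/3 = 2.967 m above the base.
FS_sliding = μW / P_a = 0.57×839.4 / 238.5 = 2.006.

2.01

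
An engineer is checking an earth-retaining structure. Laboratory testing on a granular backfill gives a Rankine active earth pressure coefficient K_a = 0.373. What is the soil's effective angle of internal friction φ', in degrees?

K_a = tan²(45° − φ/2) ⇒ 45° − φ/2 = arctan(√0.373) = 31.41°.
φ = 2(45° − 31.41°) = 27.17°.

27.2°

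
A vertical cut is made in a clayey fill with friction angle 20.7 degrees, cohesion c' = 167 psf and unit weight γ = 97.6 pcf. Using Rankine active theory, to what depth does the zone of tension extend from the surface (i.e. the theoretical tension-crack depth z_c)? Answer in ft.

4.95 ft

K_a = tan²(45° − 20.7°/2) = 0.4777; √K_a = 0.6911.
The active pressure is zero where K_a γ z = 2c√K_a, so z_c = 2c/(γ√K_a) = 2×167/(97.6×0.6911) = 4.951 ft.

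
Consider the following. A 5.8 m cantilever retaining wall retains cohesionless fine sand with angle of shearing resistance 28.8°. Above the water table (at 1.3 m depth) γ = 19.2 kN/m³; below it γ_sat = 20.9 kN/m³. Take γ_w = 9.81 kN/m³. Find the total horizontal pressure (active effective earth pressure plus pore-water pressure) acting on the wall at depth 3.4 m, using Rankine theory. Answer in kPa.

37.5 kPa

K_a = (1 − sin φ)/(1 + sin φ) = 0.3498.
γ' = 20.9 − 9.81 = 11.09 kN/m³.
Effective vertical stress at 3.4 m: σ'_v = 19.2×1.3 + 11.09×2.10 = 48.25 kPa.
σ'_h = K_a σ'_v = 0.3498 × 48.25 = 16.88 kPa; u = γ_w × 2.10 = 20.60 kPa.
Total σ_h = 16.88 + 20.60 = 37.48 kPa.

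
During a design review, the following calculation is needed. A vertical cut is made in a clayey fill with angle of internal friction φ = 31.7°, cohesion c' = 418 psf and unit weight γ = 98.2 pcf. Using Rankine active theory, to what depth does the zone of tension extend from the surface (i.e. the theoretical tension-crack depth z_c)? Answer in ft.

K_a = tan²(45° − 31.7°/2) = 0.3111; √K_a = 0.5577.
The active pressure is zero where K_a γ z = 2c√K_a, so z_c = 2c/(γ√K_a) = 2×418/(98.2×0.5577) = 15.26 ft.

15.3 ft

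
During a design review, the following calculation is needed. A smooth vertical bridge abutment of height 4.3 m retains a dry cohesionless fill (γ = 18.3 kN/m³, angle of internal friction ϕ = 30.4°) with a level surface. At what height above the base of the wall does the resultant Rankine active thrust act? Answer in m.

1.43 m

K_a = 0.3280.
The pressure distribution is triangular, so the resultant acts at H/3 above the base = 4.3/3 = 1.433 m.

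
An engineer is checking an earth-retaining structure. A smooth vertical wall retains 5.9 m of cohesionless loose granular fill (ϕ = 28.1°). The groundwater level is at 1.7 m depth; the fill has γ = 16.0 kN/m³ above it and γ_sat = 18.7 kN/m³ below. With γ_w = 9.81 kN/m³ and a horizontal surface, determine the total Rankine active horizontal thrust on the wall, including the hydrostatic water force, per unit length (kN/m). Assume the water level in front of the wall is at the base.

K_a = tan²(45° − φ/2) = 0.3596.
γ' = 18.7 − 9.81 = 8.890 kN/m³. Depth below WT = 4.2 m.
σ'_h at WT = K_a γ d_w = 9.781 kPa; at base = 9.781 + K_a γ' × 4.2 = 23.21 kPa.
P₁ (0–1.7 m) = ½×9.781×1.7 = 8.314. P₂ (1.7–5.9 m) = ½(9.781+23.21)×4.2 = 69.28.
P_w = ½ γ_w h₂² = 0.5×9.81×4.2² = 86.52. Total = 8.314+69.28+86.52 = 164.1 kN/m.

164 kN/m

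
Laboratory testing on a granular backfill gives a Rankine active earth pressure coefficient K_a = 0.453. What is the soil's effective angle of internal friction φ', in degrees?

K_a = tan²(45° − φ/2) ⇒ 45° − φ/2 = arctan(√0.453) = 33.94°.
φ = 2(45° − 33.94°) = 22.11°.

22.1°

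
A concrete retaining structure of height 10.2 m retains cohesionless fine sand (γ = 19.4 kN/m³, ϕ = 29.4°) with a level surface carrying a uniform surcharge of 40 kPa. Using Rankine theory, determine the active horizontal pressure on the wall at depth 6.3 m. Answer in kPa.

K_a = (1 − sin φ)/(1 + sin φ) = 0.3415.
σ_v = γz + q = 19.4 × 6.3 + 40 = 162.2 kPa.
σ_h = K_a σ_v = 0.3415 × 162.2 = 55.39 kPa.

55.4 kPa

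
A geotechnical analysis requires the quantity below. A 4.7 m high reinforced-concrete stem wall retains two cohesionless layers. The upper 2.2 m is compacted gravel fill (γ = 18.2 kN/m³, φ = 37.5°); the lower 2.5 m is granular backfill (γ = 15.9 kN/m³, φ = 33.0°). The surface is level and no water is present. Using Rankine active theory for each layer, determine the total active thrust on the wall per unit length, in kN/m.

K_a1 = tan²(45°−37.5°/2) = 0.2432; K_a2 = tan²(45°−33.0°/2) = 0.2948.
Layer 1: σ at base = K_a1 γ₁ h₁ = 9.737 kPa; P₁ = ½×9.737×2.2 = 10.71.
Layer 2: σ_v at top = γ₁h₁ = 40.04; σ_h top = K_a2×40.04 = 11.80; σ_h base = K_a2×(40.04+15.9×2.5) = 23.52.
P₂ = ½(11.80+23.52)×2.5 = 44.16. Total P_a = 10.71+44.16 = 54.87 kN/m.

54.9 kN/m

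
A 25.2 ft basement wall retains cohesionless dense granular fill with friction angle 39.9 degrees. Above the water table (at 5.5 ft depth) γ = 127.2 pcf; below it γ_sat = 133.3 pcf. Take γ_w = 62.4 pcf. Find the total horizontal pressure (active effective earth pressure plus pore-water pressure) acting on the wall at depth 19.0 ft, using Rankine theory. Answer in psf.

1200 psf

K_a = (1 − sin φ)/(1 + sin φ) = 0.2184.
γ' = 133.3 − 62.4 = 70.90 pcf.
Effective vertical stress at 19.0 ft: σ'_v = 127.2×5.5 + 70.90×13.5 = 1657 psf.
σ'_h = K_a σ'_v = 0.2184 × 1657 = 361.9 psf; u = γ_w × 13.5 = 842.4 psf.
Total σ_h = 361.9 + 842.4 = 1204 psf.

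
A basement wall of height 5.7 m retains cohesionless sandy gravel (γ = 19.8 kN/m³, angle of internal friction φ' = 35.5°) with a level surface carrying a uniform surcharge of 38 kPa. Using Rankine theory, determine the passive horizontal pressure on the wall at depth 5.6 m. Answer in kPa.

K_p = (1 + sin φ)/(1 − sin φ) = 3.770.
σ_v = γz + q = 19.8 × 5.6 + 38 = 148.9 kPa.
σ_h = K_p σ_v = 3.770 × 148.9 = 561.3 kPa.

561 kPa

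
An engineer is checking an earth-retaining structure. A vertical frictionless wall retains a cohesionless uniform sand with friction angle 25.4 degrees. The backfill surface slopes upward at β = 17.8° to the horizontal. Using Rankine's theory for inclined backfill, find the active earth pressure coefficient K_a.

0.495

K_a = cos β · (cos β − √(cos²β − cos²φ)) / (cos β + √(cos²β − cos²φ)).
cos β = 0.9521, cos φ = 0.9033, √(cos²β − cos²φ) = 0.3009.
K_a = 0.9521 × (0.9521 − 0.3009)/(0.9521 + 0.3009) = 0.4949.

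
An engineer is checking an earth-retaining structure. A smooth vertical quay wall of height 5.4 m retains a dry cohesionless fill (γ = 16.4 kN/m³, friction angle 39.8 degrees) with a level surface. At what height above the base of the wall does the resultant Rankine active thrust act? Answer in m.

1.80 m

K_a = 0.2194.
The pressure distribution is triangular, so the resultant acts at H/3 above the base = 5.4/3 = 1.800 m.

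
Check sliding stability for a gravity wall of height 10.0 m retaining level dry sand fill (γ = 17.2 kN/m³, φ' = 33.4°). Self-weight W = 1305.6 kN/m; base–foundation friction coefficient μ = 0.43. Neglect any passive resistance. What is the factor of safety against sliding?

K_a = tan²(45° − 33.4°/2) = 0.2899.
P_a = ½K_aγH² = 0.5×0.2899×17.2×10.0² = 249.3 kN/m, acting at H/3 = 3.333 m above the base.
FS_sliding = μW / P_a = 0.43×1305.6 / 249.3 = 2.252.

2.25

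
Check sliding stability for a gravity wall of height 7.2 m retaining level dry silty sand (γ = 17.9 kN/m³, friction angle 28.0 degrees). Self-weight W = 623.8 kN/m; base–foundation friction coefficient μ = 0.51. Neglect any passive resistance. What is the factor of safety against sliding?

K_a = tan²(45° − 28.0°/2) = 0.3610.
P_a = ½K_aγH² = 0.5×0.3610×17.9×7.2² = 167.5 kN/m, acting at H/3 = 2.400 m above the base.
FS_sliding = μW / P_a = 0.51×623.8 / 167.5 = 1.899.

1.90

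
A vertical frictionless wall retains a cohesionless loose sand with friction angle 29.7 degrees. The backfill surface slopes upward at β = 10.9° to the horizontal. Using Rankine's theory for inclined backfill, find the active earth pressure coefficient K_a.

K_a = cos β · (cos β − √(cos²β − cos²φ)) / (cos β + √(cos²β − cos²φ)).
cos β = 0.9820, cos φ = 0.8686, √(cos²β − cos²φ) = 0.4580.
K_a = 0.9820 × (0.9820 − 0.4580)/(0.9820 + 0.4580) = 0.3573.

0.357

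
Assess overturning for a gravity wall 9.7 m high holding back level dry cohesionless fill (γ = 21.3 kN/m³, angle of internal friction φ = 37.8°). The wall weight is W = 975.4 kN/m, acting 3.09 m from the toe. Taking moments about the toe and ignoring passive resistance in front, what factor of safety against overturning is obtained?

3.88

K_a = tan²(45° − 37.8°/2) = 0.2400.
P_a = ½K_aγH² = 0.5×0.2400×21.3×9.7² = 240.5 kN/m, acting at H/3 = 3.233 m above the base.
Overturning moment M_o = P_a × H/3 = 240.5 × 3.233 = 777.6.
Resisting moment M_r = W × 3.09 = 975.4 × 3.09 = 3014.
FS_overturning = M_r/M_o = 3014/777.6 = 3.876.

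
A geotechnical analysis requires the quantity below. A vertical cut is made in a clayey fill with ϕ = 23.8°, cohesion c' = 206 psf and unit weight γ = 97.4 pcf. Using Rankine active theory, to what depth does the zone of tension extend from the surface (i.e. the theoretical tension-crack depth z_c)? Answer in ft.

6.49 ft

K_a = tan²(45° − 23.8°/2) = 0.4250; √K_a = 0.6519.
The active pressure is zero where K_a γ z = 2c√K_a, so z_c = 2c/(γ√K_a) = 2×206/(97.4×0.6519) = 6.489 ft.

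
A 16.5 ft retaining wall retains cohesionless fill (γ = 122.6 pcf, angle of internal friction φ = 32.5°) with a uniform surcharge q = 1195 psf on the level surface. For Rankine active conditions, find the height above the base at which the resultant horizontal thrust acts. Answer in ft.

K_a = 0.3010.
Triangular part P₁ = ½K_aγH² = 5023 at H/3 = 5.500 ft; rectangular part P₂ = K_a q H = 5935 at H/2 = 8.250 ft.
ȳ = (P₁·5.500 + P₂·8.250)/(P₁+P₂) = 6.989 ft.

6.99 ft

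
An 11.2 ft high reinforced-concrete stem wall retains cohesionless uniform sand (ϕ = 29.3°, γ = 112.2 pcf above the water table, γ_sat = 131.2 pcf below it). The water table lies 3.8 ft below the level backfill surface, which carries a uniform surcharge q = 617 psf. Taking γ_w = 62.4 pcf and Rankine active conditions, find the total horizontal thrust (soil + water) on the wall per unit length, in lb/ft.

6080 lb/ft

K_a = tan²(45° − φ/2) = 0.3428.
γ' = 131.2 − 62.4 = 68.80 pcf. h₂ = H − d_w = 7.4 ft.
σ'_h: at surface K_a·q = 211.5; at WT K_a(q+γd_w) = 357.7; at base K_a(q+γd_w+γ'h₂) = 532.2 psf.
P₁ = ½(211.5+357.7)×3.8 = 1082; P₂ = ½(357.7+532.2)×7.4 = 3293; P_w = ½γ_w h₂² = 1709.
Total = 1082+3293+1709 = 6083 lb/ft.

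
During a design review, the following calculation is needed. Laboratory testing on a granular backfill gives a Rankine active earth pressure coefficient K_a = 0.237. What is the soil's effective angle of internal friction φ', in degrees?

38.1°

K_a = tan²(45° − φ/2) ⇒ 45° − φ/2 = arctan(√0.237) = 25.96°.
φ = 2(45° − 25.96°) = 38.08°.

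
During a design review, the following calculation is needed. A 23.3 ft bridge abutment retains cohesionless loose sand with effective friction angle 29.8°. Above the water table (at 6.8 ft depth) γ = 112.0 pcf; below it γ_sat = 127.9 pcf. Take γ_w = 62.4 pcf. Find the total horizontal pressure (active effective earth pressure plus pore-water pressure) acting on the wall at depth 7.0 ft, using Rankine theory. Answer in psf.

K_a = (1 − sin φ)/(1 + sin φ) = 0.3360.
γ' = 127.9 − 62.4 = 65.50 pcf.
Effective vertical stress at 7.0 ft: σ'_v = 112.0×6.8 + 65.50×0.200 = 774.7 psf.
σ'_h = K_a σ'_v = 0.3360 × 774.7 = 260.3 psf; u = γ_w × 0.200 = 12.48 psf.
Total σ_h = 260.3 + 12.48 = 272.8 psf.

273 psf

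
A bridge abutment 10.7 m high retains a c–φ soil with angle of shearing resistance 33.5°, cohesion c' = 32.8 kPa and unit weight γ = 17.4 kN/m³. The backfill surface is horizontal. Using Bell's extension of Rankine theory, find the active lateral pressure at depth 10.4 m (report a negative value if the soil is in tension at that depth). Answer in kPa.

17.0 kPa

K_a = (1 − sin φ)/(1 + sin φ) = 0.2887.
σ_a = K_a γ z − 2c√K_a = 0.2887×17.4×10.4 − 2×32.8×0.5373 = 17.00 kPa.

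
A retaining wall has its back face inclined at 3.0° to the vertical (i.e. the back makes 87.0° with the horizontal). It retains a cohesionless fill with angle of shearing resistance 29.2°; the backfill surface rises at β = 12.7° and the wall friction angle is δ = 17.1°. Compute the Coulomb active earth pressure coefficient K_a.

K_a = sin²(α+φ) / [sin²α · sin(α−δ) · (1 + √{sin(φ+δ)sin(φ−β) / (sin(α−δ)sin(α+β))})²].
With α = 87.0°, φ = 29.2°, δ = 17.1°, β = 12.7°: K_a = 0.3973.

0.397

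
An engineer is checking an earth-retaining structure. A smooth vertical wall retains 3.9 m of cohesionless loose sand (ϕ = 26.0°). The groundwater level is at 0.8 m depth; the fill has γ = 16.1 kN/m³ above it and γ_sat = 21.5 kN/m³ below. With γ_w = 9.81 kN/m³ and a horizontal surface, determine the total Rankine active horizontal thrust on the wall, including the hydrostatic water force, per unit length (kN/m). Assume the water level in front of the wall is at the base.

86.7 kN/m

K_a = tan²(45° − φ/2) = 0.3905.
γ' = 21.5 − 9.81 = 11.69 kN/m³. Depth below WT = 3.1 m.
σ'_h at WT = K_a γ d_w = 5.029 kPa; at base = 5.029 + K_a γ' × 3.1 = 19.18 kPa.
P₁ (0–0.8 m) = ½×5.029×0.8 = 2.012. P₂ (0.8–3.9 m) = ½(5.029+19.18)×3.1 = 37.52.
P_w = ½ γ_w h₂² = 0.5×9.81×3.1² = 47.14. Total = 2.012+37.52+47.14 = 86.67 kN/m.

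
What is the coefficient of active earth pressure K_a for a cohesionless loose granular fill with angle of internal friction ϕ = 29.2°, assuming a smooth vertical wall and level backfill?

0.344

K_a = tan²(45° − φ/2) = tan²(30.40°) = 0.3442.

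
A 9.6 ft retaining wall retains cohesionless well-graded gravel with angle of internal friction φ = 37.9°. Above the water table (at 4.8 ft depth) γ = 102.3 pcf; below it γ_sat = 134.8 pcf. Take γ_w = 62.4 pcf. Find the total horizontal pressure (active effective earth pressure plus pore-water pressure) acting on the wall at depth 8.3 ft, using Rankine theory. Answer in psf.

396 psf

K_a = (1 − sin φ)/(1 + sin φ) = 0.2389.
γ' = 134.8 − 62.4 = 72.40 pcf.
Effective vertical stress at 8.3 ft: σ'_v = 102.3×4.8 + 72.40×3.50 = 744.4 psf.
σ'_h = K_a σ'_v = 0.2389 × 744.4 = 177.9 psf; u = γ_w × 3.50 = 218.4 psf.
Total σ_h = 177.9 + 218.4 = 396.3 psf.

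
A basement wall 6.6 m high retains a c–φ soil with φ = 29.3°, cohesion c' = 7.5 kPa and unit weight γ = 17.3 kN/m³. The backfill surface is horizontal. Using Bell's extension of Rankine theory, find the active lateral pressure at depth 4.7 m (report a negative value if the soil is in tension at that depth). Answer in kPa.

19.1 kPa

K_a = (1 − sin φ)/(1 + sin φ) = 0.3428.
σ_a = K_a γ z − 2c√K_a = 0.3428×17.3×4.7 − 2×7.5×0.5855 = 19.09 kPa.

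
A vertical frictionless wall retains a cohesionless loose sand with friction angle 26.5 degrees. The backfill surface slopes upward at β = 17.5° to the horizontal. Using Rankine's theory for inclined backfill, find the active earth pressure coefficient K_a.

K_a = cos β · (cos β − √(cos²β − cos²φ)) / (cos β + √(cos²β − cos²φ)).
cos β = 0.9537, cos φ = 0.8949, √(cos²β − cos²φ) = 0.3296.
K_a = 0.9537 × (0.9537 − 0.3296)/(0.9537 + 0.3296) = 0.4638.

0.464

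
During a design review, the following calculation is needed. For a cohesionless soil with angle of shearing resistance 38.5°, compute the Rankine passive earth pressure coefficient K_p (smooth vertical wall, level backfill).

4.30

K_p = (1 + sin φ)/(1 − sin φ) = tan²(45° + 38.5°/2) = 4.298.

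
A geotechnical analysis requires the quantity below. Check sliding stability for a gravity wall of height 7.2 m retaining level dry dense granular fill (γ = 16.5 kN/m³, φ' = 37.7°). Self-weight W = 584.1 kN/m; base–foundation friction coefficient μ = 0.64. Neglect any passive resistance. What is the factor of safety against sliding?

3.63

K_a = tan²(45° − 37.7°/2) = 0.2411.
P_a = ½K_aγH² = 0.5×0.2411×16.5×7.2² = 103.1 kN/m, acting at H/3 = 2.400 m above the base.
FS_sliding = μW / P_a = 0.64×584.1 / 103.1 = 3.626.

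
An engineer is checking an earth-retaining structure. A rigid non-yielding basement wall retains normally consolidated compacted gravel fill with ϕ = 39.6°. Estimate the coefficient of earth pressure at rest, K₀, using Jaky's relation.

K₀ = 1 − sin φ' = 1 − sin 39.6° = 0.3626.

0.363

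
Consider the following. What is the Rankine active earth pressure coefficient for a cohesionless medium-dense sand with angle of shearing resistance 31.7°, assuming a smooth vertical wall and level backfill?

0.311

K_a = (1 − sin φ)/(1 + sin φ) = (1 − sin 31.7°)/(1 + sin 31.7°) = 0.3111.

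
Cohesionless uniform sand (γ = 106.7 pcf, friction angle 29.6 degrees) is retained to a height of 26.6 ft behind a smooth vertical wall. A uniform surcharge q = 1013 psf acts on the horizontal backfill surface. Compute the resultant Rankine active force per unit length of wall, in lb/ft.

21900 lb/ft

K_a = tan²(45° − φ/2) = 0.3387.
Soil triangle: ½ K_a γ H² = 0.5×0.3387×106.7×26.6² = 12790 lb/ft.
Surcharge rectangle: K_a q H = 0.3387×1013×26.6 = 9128 lb/ft.
Total = 12790 + 9128 = 21910 lb/ft.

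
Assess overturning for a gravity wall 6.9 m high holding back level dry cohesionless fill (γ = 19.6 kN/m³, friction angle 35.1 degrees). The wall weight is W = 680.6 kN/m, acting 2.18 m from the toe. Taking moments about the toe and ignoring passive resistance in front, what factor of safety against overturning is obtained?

5.12

K_a = tan²(45° − 35.1°/2) = 0.2698.
P_a = ½K_aγH² = 0.5×0.2698×19.6×6.9² = 125.9 kN/m, acting at H/3 = 2.300 m above the base.
Overturning moment M_o = P_a × H/3 = 125.9 × 2.300 = 289.6.
Resisting moment M_r = W × 2.18 = 680.6 × 2.18 = 1484.
FS_overturning = M_r/M_o = 1484/289.6 = 5.124.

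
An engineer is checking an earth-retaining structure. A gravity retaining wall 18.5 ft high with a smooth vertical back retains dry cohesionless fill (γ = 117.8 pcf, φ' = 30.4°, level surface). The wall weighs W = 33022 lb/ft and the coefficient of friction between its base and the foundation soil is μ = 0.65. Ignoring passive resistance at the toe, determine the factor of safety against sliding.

3.25

K_a = tan²(45° − 30.4°/2) = 0.3280.
P_a = ½K_aγH² = 0.5×0.3280×117.8×18.5² = 6612 lb/ft, acting at H/3 = 6.167 ft above the base.
FS_sliding = μW / P_a = 0.65×33022 / 6612 = 3.246.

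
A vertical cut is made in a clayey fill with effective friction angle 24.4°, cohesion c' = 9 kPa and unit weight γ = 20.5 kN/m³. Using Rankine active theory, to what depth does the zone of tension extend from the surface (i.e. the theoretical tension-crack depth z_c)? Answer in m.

1.36 m

K_a = tan²(45° − 24.4°/2) = 0.4153; √K_a = 0.6445.
The active pressure is zero where K_a γ z = 2c√K_a, so z_c = 2c/(γ√K_a) = 2×9/(20.5×0.6445) = 1.362 m.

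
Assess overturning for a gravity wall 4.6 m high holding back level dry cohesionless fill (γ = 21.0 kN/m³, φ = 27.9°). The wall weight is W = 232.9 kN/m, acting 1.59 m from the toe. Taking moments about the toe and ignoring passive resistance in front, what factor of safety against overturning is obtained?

K_a = tan²(45° − 27.9°/2) = 0.3625.
P_a = ½K_aγH² = 0.5×0.3625×21.0×4.6² = 80.53 kN/m, acting at H/3 = 1.533 m above the base.
Overturning moment M_o = P_a × H/3 = 80.53 × 1.533 = 123.5.
Resisting moment M_r = W × 1.59 = 232.9 × 1.59 = 370.3.
FS_overturning = M_r/M_o = 370.3/123.5 = 2.999.

3.00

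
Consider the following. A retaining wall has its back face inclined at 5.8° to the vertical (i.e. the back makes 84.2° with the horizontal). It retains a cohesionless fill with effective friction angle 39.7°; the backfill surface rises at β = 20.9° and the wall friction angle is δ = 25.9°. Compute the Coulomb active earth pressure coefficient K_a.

0.320

K_a = sin²(α+φ) / [sin²α · sin(α−δ) · (1 + √{sin(φ+δ)sin(φ−β) / (sin(α−δ)sin(α+β))})²].
With α = 84.2°, φ = 39.7°, δ = 25.9°, β = 20.9°: K_a = 0.3205.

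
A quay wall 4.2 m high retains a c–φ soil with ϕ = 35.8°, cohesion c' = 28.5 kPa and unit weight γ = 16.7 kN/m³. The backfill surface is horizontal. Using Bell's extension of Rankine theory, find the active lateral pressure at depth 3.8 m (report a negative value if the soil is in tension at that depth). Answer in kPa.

-12.6 kPa

K_a = (1 − sin φ)/(1 + sin φ) = 0.2619.
σ_a = K_a γ z − 2c√K_a = 0.2619×16.7×3.8 − 2×28.5×0.5117 = -12.55 kPa.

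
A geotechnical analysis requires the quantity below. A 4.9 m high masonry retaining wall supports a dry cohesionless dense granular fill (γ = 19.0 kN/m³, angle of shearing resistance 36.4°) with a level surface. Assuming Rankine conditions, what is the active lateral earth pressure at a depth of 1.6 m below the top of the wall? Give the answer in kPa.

7.76 kPa

K_a = (1 − sin φ)/(1 + sin φ) = 0.2552.
σ_h = K_a γ z = 0.2552 × 19.0 × 1.6 = 7.757 kPa.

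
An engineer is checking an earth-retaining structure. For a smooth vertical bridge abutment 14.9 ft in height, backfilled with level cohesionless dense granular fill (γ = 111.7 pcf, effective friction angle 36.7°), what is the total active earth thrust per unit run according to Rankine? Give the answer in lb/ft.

3120 lb/ft

K_a = tan²(45° − φ/2) = 0.2519.
P_a = ½ K_a γ H² = 0.5 × 0.2519 × 111.7 × 14.9² = 3123 lb/ft.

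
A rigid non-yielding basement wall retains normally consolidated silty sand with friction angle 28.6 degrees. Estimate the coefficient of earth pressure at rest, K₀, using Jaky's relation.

0.521

K₀ = 1 − sin φ' = 1 − sin 28.6° = 0.5213.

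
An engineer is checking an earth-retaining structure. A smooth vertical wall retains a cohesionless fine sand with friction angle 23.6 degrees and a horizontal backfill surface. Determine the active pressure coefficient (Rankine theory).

K_a = (1 − sin φ)/(1 + sin φ) = (1 − sin 23.6°)/(1 + sin 23.6°) = 0.4282.

0.428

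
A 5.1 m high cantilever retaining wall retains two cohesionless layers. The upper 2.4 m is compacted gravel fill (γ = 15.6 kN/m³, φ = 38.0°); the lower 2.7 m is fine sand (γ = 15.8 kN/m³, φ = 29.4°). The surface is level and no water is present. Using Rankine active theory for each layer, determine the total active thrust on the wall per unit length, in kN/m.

K_a1 = tan²(45°−38.0°/2) = 0.2379; K_a2 = tan²(45°−29.4°/2) = 0.3415.
Layer 1: σ at base = K_a1 γ₁ h₁ = 8.906 kPa; P₁ = ½×8.906×2.4 = 10.69.
Layer 2: σ_v at top = γ₁h₁ = 37.44; σ_h top = K_a2×37.44 = 12.78; σ_h base = K_a2×(37.44+15.8×2.7) = 27.35.
P₂ = ½(12.78+27.35)×2.7 = 54.18. Total P_a = 10.69+54.18 = 64.87 kN/m.

64.9 kN/m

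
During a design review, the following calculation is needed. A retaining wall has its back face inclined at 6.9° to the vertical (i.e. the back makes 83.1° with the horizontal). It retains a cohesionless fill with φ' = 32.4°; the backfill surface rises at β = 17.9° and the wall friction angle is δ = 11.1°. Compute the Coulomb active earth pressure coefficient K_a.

K_a = sin²(α+φ) / [sin²α · sin(α−δ) · (1 + √{sin(φ+δ)sin(φ−β) / (sin(α−δ)sin(α+β))})²].
With α = 83.1°, φ = 32.4°, δ = 11.1°, β = 17.9°: K_a = 0.4252.

0.425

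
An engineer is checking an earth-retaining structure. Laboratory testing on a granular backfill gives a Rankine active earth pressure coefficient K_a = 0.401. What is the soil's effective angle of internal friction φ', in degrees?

K_a = tan²(45° − φ/2) ⇒ 45° − φ/2 = arctan(√0.401) = 32.34°.
φ = 2(45° − 32.34°) = 25.31°.

25.3°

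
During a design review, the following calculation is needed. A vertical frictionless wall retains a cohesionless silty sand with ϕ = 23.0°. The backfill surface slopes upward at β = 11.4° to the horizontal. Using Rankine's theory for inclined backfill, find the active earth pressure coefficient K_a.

K_a = cos β · (cos β − √(cos²β − cos²φ)) / (cos β + √(cos²β − cos²φ)).
cos β = 0.9803, cos φ = 0.9205, √(cos²β − cos²φ) = 0.3370.
K_a = 0.9803 × (0.9803 − 0.3370)/(0.9803 + 0.3370) = 0.4786.

0.479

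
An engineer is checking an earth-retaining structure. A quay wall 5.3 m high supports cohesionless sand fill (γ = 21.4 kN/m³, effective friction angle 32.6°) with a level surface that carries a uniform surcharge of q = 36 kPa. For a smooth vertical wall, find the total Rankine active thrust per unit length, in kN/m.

147 kN/m

K_a = tan²(45° − φ/2) = 0.2997.
Soil triangle: ½ K_a γ H² = 0.5×0.2997×21.4×5.3² = 90.09 kN/m.
Surcharge rectangle: K_a q H = 0.2997×36×5.3 = 57.19 kN/m.
Total = 90.09 + 57.19 = 147.3 kN/m.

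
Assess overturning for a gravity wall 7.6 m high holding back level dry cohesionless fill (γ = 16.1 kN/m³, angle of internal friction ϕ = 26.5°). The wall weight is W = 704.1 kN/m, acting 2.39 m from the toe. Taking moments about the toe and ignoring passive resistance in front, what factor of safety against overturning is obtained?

3.73

K_a = tan²(45° − 26.5°/2) = 0.3829.
P_a = ½K_aγH² = 0.5×0.3829×16.1×7.6² = 178.1 kN/m, acting at H/3 = 2.533 m above the base.
Overturning moment M_o = P_a × H/3 = 178.1 × 2.533 = 451.1.
Resisting moment M_r = W × 2.39 = 704.1 × 2.39 = 1683.
FS_overturning = M_r/M_o = 1683/451.1 = 3.731.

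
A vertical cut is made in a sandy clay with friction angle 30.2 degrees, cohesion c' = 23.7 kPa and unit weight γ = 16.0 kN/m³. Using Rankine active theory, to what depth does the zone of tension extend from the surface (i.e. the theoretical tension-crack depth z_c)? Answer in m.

K_a = tan²(45° − 30.2°/2) = 0.3307; √K_a = 0.5750.
The active pressure is zero where K_a γ z = 2c√K_a, so z_c = 2c/(γ√K_a) = 2×23.7/(16.0×0.5750) = 5.152 m.

5.15 m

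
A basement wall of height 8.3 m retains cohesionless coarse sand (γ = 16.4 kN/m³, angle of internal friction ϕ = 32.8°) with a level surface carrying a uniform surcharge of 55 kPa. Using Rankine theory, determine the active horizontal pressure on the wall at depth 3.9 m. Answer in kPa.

35.4 kPa

K_a = (1 − sin φ)/(1 + sin φ) = 0.2973.
σ_v = γz + q = 16.4 × 3.9 + 55 = 119.0 kPa.
σ_h = K_a σ_v = 0.2973 × 119.0 = 35.36 kPa.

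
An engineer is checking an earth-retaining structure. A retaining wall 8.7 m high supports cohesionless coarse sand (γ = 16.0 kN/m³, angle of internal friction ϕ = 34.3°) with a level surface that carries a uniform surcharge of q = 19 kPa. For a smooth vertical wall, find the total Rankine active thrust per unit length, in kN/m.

215 kN/m

K_a = tan²(45° − φ/2) = 0.2792.
Soil triangle: ½ K_a γ H² = 0.5×0.2792×16.0×8.7² = 169.0 kN/m.
Surcharge rectangle: K_a q H = 0.2792×19×8.7 = 46.15 kN/m.
Total = 169.0 + 46.15 = 215.2 kN/m.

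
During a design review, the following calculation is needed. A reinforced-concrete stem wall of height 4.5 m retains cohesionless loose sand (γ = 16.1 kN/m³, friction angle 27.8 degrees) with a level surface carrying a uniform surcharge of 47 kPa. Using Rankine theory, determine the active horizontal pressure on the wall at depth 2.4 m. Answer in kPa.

K_a = (1 − sin φ)/(1 + sin φ) = 0.3639.
σ_v = γz + q = 16.1 × 2.4 + 47 = 85.64 kPa.
σ_h = K_a σ_v = 0.3639 × 85.64 = 31.16 kPa.

31.2 kPa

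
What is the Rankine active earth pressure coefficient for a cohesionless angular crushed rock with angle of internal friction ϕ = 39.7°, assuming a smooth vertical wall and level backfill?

K_a = tan²(45° − φ/2) = tan²(25.15°) = 0.2204.

0.220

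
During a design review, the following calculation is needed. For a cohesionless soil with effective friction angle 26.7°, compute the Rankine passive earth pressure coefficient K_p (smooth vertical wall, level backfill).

K_p = (1 + sin φ)/(1 − sin φ) = tan²(45° + 26.7°/2) = 2.632.

2.63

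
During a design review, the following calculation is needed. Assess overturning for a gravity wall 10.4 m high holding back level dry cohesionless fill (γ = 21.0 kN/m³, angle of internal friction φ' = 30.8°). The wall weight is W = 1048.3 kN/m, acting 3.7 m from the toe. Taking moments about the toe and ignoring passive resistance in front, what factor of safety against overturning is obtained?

K_a = tan²(45° − 30.8°/2) = 0.3227.
P_a = ½K_aγH² = 0.5×0.3227×21.0×10.4² = 366.5 kN/m, acting at H/3 = 3.467 m above the base.
Overturning moment M_o = P_a × H/3 = 366.5 × 3.467 = 1271.
Resisting moment M_r = W × 3.7 = 1048.3 × 3.7 = 3879.
FS_overturning = M_r/M_o = 3879/1271 = 3.053.

3.05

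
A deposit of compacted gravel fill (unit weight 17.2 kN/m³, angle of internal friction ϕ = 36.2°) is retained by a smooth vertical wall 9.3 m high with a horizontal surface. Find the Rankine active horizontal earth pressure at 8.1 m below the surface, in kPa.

K_a = (1 − sin φ)/(1 + sin φ) = 0.2574.
σ_h = K_a γ z = 0.2574 × 17.2 × 8.1 = 35.86 kPa.

35.9 kPa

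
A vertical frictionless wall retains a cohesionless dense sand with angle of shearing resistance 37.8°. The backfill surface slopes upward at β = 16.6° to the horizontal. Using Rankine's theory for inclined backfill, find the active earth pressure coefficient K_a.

K_a = cos β · (cos β − √(cos²β − cos²φ)) / (cos β + √(cos²β − cos²φ)).
cos β = 0.9583, cos φ = 0.7902, √(cos²β − cos²φ) = 0.5423.
K_a = 0.9583 × (0.9583 − 0.5423)/(0.9583 + 0.5423) = 0.2657.

0.266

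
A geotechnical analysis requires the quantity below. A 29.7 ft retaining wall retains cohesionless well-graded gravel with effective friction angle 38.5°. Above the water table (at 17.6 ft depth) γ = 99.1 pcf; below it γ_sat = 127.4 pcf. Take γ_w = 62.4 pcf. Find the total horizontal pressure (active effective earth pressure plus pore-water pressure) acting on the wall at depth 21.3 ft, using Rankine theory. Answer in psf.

K_a = (1 − sin φ)/(1 + sin φ) = 0.2327.
γ' = 127.4 − 62.4 = 65.00 pcf.
Effective vertical stress at 21.3 ft: σ'_v = 99.1×17.6 + 65.00×3.70 = 1985 psf.
σ'_h = K_a σ'_v = 0.2327 × 1985 = 461.7 psf; u = γ_w × 3.70 = 230.9 psf.
Total σ_h = 461.7 + 230.9 = 692.6 psf.

693 psf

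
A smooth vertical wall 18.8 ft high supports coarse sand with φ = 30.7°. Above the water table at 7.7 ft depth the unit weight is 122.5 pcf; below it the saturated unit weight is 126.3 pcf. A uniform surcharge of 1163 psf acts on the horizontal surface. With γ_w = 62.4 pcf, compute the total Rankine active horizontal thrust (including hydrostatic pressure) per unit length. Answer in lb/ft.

K_a = tan²(45° − φ/2) = 0.3240.
γ' = 126.3 − 62.4 = 63.90 pcf. h₂ = H − d_w = 11.1 ft.
σ'_h: at surface K_a·q = 376.8; at WT K_a(q+γd_w) = 682.5; at base K_a(q+γd_w+γ'h₂) = 912.3 psf.
P₁ = ½(376.8+682.5)×7.7 = 4078; P₂ = ½(682.5+912.3)×11.1 = 8851; P_w = ½γ_w h₂² = 3844.
Total = 4078+8851+3844 = 16770 lb/ft.

16800 lb/ft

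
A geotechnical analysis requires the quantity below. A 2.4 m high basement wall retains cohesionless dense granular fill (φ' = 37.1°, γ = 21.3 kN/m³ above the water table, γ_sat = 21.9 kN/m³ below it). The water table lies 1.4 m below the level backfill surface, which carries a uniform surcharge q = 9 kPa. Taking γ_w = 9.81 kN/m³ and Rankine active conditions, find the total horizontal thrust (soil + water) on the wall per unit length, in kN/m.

24.3 kN/m

K_a = tan²(45° − φ/2) = 0.2475.
γ' = 21.9 − 9.81 = 12.09 kN/m³. h₂ = H − d_w = 1.0 m.
σ'_h: at surface K_a·q = 2.227; at WT K_a(q+γd_w) = 9.608; at base K_a(q+γd_w+γ'h₂) = 12.60 kPa.
P₁ = ½(2.227+9.608)×1.4 = 8.285; P₂ = ½(9.608+12.60)×1.0 = 11.10; P_w = ½γ_w h₂² = 4.905.
Total = 8.285+11.10+4.905 = 24.29 kN/m.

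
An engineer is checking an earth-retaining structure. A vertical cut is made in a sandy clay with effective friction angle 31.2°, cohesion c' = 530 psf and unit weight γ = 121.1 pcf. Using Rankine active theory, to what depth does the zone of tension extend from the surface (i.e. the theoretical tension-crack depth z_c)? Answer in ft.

K_a = tan²(45° − 31.2°/2) = 0.3175; √K_a = 0.5635.
The active pressure is zero where K_a γ z = 2c√K_a, so z_c = 2c/(γ√K_a) = 2×530/(121.1×0.5635) = 15.53 ft.

15.5 ft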